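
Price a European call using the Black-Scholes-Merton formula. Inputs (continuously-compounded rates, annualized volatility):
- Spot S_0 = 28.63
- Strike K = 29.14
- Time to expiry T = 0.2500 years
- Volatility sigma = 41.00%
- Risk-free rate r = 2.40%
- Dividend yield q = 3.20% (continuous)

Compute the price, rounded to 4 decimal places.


d1 = (ln(S/K) + (r - q + 0.5*sigma^2) * T) / (sigma * sqrt(T)) = 0.00661375
d2 = d1 - sigma * sqrt(T) = -0.19838625
exp(-rT) = 0.99401796; exp(-qT) = 0.99203191
C = S_0 * exp(-qT) * N(d1) - K * exp(-rT) * N(d2)
N(d1) = 0.50263848; N(d2) = 0.42137144
C = 28.6300 * 0.99203191 * 0.50263848 - 29.1400 * 0.99401796 * 0.42137144 = 2.0706

Answer: Price = 2.0706


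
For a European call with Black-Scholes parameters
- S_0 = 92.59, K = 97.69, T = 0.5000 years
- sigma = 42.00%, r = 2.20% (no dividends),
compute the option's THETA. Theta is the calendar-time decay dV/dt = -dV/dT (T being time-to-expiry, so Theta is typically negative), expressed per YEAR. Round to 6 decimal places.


Answer: Theta = -11.788600

Derivation:
d1 = 0.0049899677; d2 = -0.2919948804
phi(d1) = 0.3989373136; exp(-qT) = 1.0000000000; exp(-rT) = 0.9890602788
Theta = -S*exp(-qT)*phi(d1)*sigma/(2*sqrt(T)) - r*K*exp(-rT)*N(d2) + q*S*exp(-qT)*N(d1)
N(d1) = 0.5019907008; N(d2) = 0.3851452692; sqrt(T) = 0.7071067812
Term 1 = -92.5900 * 1.0000000000 * 0.3989373136 * 0.4200 / (2 * 0.7071067812) = -10.9699092671
Term 2 = -0.0220 * 97.6900 * 0.9890602788 * 0.3851452692 = -0.8186911936
Term 3 = 0 (no dividend yield, q = 0)
Theta = -10.9699092671 + (-0.8186911936) + (0.0000000000) = -11.788600


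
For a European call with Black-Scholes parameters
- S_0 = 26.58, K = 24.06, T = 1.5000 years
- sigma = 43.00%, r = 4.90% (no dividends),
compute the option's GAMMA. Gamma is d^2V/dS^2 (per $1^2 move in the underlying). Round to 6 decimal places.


d1 = 0.5920233333; d2 = 0.0653830386
phi(d1) = 0.3348125866; exp(-qT) = 1.0000000000; exp(-rT) = 0.9291361458
Gamma = exp(-qT) * phi(d1) / (S * sigma * sqrt(T)) = 1.0000000000 * 0.3348125866 / (26.5800 * 0.4300 * 1.2247448714) = 0.023918

Answer: Gamma = 0.023918


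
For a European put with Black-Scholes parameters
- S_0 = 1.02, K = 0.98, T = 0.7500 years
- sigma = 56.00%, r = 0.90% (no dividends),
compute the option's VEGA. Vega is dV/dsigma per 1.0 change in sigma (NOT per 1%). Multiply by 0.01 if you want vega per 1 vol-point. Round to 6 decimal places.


d1 = 0.3388949881; d2 = -0.1460792380
phi(d1) = 0.3766784250; exp(-qT) = 1.0000000000; exp(-rT) = 0.9932727301
Vega = S * exp(-qT) * phi(d1) * sqrt(T) = 1.0200 * 1.0000000000 * 0.3766784250 * 0.8660254038 = 0.332737

Answer: Vega = 0.332737


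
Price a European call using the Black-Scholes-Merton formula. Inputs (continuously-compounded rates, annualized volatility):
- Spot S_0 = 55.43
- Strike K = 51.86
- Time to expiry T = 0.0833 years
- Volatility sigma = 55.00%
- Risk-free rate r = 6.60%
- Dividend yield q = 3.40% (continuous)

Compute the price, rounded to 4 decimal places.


d1 = (ln(S/K) + (r - q + 0.5*sigma^2) * T) / (sigma * sqrt(T)) = 0.51554827
d2 = d1 - sigma * sqrt(T) = 0.35680870
exp(-rT) = 0.99451729; exp(-qT) = 0.99717181
C = S_0 * exp(-qT) * N(d1) - K * exp(-rT) * N(d2)
N(d1) = 0.69691502; N(d2) = 0.63938249
C = 55.4300 * 0.99717181 * 0.69691502 - 51.8600 * 0.99451729 * 0.63938249 = 5.5442

Answer: Price = 5.5442


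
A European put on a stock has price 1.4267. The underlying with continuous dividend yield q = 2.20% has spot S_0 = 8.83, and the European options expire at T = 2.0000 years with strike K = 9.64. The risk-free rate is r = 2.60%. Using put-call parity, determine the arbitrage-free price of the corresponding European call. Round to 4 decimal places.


Put-call parity: C - P = S_0 * exp(-qT) - K * exp(-rT).
S_0 * exp(-qT) = 8.8300 * 0.95695396 = 8.44990344
K * exp(-rT) = 9.6400 * 0.94932887 = 9.15153028
C = P + S*exp(-qT) - K*exp(-rT)
C = 1.4267 + 8.44990344 - 9.15153028 = 0.7251

Answer: Call price = 0.7251


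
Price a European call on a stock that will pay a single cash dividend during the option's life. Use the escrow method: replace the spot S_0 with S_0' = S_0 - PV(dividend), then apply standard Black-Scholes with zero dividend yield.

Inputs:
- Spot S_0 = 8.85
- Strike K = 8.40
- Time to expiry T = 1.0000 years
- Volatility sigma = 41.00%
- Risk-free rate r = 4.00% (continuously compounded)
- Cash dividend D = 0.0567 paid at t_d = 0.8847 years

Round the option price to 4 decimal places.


Answer: Price = 1.7616

Derivation:
PV(D) = D * exp(-r * t_d) = 0.0567 * 0.96523083 = 0.05472859
S_0' = S_0 - PV(D) = 8.8500 - 0.05472859 = 8.79527141
d1 = (ln(S_0'/K) + (r + sigma^2/2)*T) / (sigma*sqrt(T)) = 0.41471349
d2 = d1 - sigma*sqrt(T) = 0.00471349
exp(-rT) = 0.96078944
N(d1) = 0.66082417; N(d2) = 0.50188040
C = S_0' * N(d1) - K * exp(-rT) * N(d2) = 8.79527141 * 0.66082417 - 8.4000 * 0.96078944 * 0.50188040 = 1.7616


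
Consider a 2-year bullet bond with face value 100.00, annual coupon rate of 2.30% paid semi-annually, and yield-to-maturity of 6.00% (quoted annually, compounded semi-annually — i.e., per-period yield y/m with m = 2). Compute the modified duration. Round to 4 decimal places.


Coupon per period c = face * coupon_rate / m = 1.150000
Periods per year m = 2; per-period yield y/m = 0.030000
Number of cashflows N = 4
Cashflows (t years, CF_t, discount factor 1/(1+y/m)^(m*t), PV):
  t = 0.5000: CF_t = 1.150000, DF = 0.970874, PV = 1.116505
  t = 1.0000: CF_t = 1.150000, DF = 0.942596, PV = 1.083985
  t = 1.5000: CF_t = 1.150000, DF = 0.915142, PV = 1.052413
  t = 2.0000: CF_t = 101.150000, DF = 0.888487, PV = 89.870465
Price P = sum_t PV_t = 93.123368
First compute Macaulay numerator sum_t t * PV_t:
  t * PV_t at t = 0.5000: 0.558252
  t * PV_t at t = 1.0000: 1.083985
  t * PV_t at t = 1.5000: 1.578619
  t * PV_t at t = 2.0000: 179.740930
Macaulay duration D = 182.961787 / 93.123368 = 1.964725
Modified duration = D / (1 + y/m) = 1.964725 / (1 + 0.030000) = 1.907500

Answer: Modified duration = 1.9075


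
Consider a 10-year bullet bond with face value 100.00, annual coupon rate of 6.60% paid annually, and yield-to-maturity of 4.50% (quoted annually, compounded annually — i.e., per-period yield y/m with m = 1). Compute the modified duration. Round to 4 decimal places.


Coupon per period c = face * coupon_rate / m = 6.600000
Periods per year m = 1; per-period yield y/m = 0.045000
Number of cashflows N = 10
Cashflows (t years, CF_t, discount factor 1/(1+y/m)^(m*t), PV):
  t = 1.0000: CF_t = 6.600000, DF = 0.956938, PV = 6.315789
  t = 2.0000: CF_t = 6.600000, DF = 0.915730, PV = 6.043818
  t = 3.0000: CF_t = 6.600000, DF = 0.876297, PV = 5.783558
  t = 4.0000: CF_t = 6.600000, DF = 0.838561, PV = 5.534505
  t = 5.0000: CF_t = 6.600000, DF = 0.802451, PV = 5.296177
  t = 6.0000: CF_t = 6.600000, DF = 0.767896, PV = 5.068112
  t = 7.0000: CF_t = 6.600000, DF = 0.734828, PV = 4.849868
  t = 8.0000: CF_t = 6.600000, DF = 0.703185, PV = 4.641022
  t = 9.0000: CF_t = 6.600000, DF = 0.672904, PV = 4.441169
  t = 10.0000: CF_t = 106.600000, DF = 0.643928, PV = 68.642691
Price P = sum_t PV_t = 116.616708
First compute Macaulay numerator sum_t t * PV_t:
  t * PV_t at t = 1.0000: 6.315789
  t * PV_t at t = 2.0000: 12.087635
  t * PV_t at t = 3.0000: 17.350673
  t * PV_t at t = 4.0000: 22.138019
  t * PV_t at t = 5.0000: 26.480885
  t * PV_t at t = 6.0000: 30.408671
  t * PV_t at t = 7.0000: 33.949075
  t * PV_t at t = 8.0000: 37.128175
  t * PV_t at t = 9.0000: 39.970523
  t * PV_t at t = 10.0000: 686.426909
Macaulay duration D = 912.256354 / 116.616708 = 7.822690
Modified duration = D / (1 + y/m) = 7.822690 / (1 + 0.045000) = 7.485828

Answer: Modified duration = 7.4858


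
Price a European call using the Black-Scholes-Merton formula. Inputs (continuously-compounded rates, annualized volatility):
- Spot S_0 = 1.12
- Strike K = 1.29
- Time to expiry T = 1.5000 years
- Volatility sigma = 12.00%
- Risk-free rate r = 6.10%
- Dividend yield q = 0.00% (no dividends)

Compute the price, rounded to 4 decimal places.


d1 = (ln(S/K) + (r - q + 0.5*sigma^2) * T) / (sigma * sqrt(T)) = -0.26545347
d2 = d1 - sigma * sqrt(T) = -0.41242285
exp(-rT) = 0.91256132; exp(-qT) = 1.00000000
C = S_0 * exp(-qT) * N(d1) - K * exp(-rT) * N(d2)
N(d1) = 0.39533008; N(d2) = 0.34001476
C = 1.1200 * 1.00000000 * 0.39533008 - 1.2900 * 0.91256132 * 0.34001476 = 0.0425

Answer: Price = 0.0425


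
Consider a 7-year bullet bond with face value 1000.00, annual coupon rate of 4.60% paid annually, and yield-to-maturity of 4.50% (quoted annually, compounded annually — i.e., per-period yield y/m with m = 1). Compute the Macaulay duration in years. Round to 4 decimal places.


Answer: Macaulay duration = 6.1442 years

Derivation:
Coupon per period c = face * coupon_rate / m = 46.000000
Periods per year m = 1; per-period yield y/m = 0.045000
Number of cashflows N = 7
Cashflows (t years, CF_t, discount factor 1/(1+y/m)^(m*t), PV):
  t = 1.0000: CF_t = 46.000000, DF = 0.956938, PV = 44.019139
  t = 2.0000: CF_t = 46.000000, DF = 0.915730, PV = 42.123578
  t = 3.0000: CF_t = 46.000000, DF = 0.876297, PV = 40.309644
  t = 4.0000: CF_t = 46.000000, DF = 0.838561, PV = 38.573822
  t = 5.0000: CF_t = 46.000000, DF = 0.802451, PV = 36.912748
  t = 6.0000: CF_t = 46.000000, DF = 0.767896, PV = 35.323204
  t = 7.0000: CF_t = 1046.000000, DF = 0.734828, PV = 768.630567
Price P = sum_t PV_t = 1005.892701
Macaulay numerator sum_t t * PV_t:
  t * PV_t at t = 1.0000: 44.019139
  t * PV_t at t = 2.0000: 84.247156
  t * PV_t at t = 3.0000: 120.928931
  t * PV_t at t = 4.0000: 154.295287
  t * PV_t at t = 5.0000: 184.563741
  t * PV_t at t = 6.0000: 211.939224
  t * PV_t at t = 7.0000: 5380.413967
Macaulay duration D = (sum_t t * PV_t) / P = 6180.407444 / 1005.892701 = 6.144202


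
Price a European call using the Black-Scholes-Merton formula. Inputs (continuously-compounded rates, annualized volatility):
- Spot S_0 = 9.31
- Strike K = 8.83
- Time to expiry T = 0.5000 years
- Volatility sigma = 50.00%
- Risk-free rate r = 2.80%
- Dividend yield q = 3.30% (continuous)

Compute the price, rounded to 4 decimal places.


d1 = (ln(S/K) + (r - q + 0.5*sigma^2) * T) / (sigma * sqrt(T)) = 0.31942581
d2 = d1 - sigma * sqrt(T) = -0.03412758
exp(-rT) = 0.98609754; exp(-qT) = 0.98363538
C = S_0 * exp(-qT) * N(d1) - K * exp(-rT) * N(d2)
N(d1) = 0.62529818; N(d2) = 0.48638771
C = 9.3100 * 0.98363538 * 0.62529818 - 8.8300 * 0.98609754 * 0.48638771 = 1.4912

Answer: Price = 1.4912


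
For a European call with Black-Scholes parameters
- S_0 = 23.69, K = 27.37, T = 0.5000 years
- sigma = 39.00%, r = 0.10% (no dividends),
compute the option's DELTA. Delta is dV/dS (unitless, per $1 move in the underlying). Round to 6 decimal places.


d1 = -0.3839027940; d2 = -0.6596744386
phi(d1) = 0.3706010208; exp(-qT) = 1.0000000000; exp(-rT) = 0.9995001250
N(d1) = 0.3505252477
Delta = exp(-qT) * N(d1) = 1.0000000000 * 0.3505252477 = 0.350525

Answer: Delta = 0.350525


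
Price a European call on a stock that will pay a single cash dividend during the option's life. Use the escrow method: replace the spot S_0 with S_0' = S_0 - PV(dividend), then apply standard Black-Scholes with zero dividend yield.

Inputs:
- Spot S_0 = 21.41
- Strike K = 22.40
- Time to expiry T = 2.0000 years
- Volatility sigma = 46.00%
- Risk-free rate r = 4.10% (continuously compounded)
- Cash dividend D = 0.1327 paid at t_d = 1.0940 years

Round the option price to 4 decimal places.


PV(D) = D * exp(-r * t_d) = 0.1327 * 0.95613707 = 0.12687939
S_0' = S_0 - PV(D) = 21.4100 - 0.12687939 = 21.28312061
d1 = (ln(S_0'/K) + (r + sigma^2/2)*T) / (sigma*sqrt(T)) = 0.37269652
d2 = d1 - sigma*sqrt(T) = -0.27784171
exp(-rT) = 0.92127196
N(d1) = 0.64531284; N(d2) = 0.39056693
C = S_0' * N(d1) - K * exp(-rT) * N(d2) = 21.28312061 * 0.64531284 - 22.4000 * 0.92127196 * 0.39056693 = 5.6743

Answer: Price = 5.6743


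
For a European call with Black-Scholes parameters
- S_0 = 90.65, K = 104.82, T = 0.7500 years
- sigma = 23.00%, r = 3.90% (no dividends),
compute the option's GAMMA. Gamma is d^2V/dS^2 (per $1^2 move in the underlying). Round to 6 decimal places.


Answer: Gamma = 0.019665

Derivation:
d1 = -0.4827208339; d2 = -0.6819066768
phi(d1) = 0.3550671917; exp(-qT) = 1.0000000000; exp(-rT) = 0.9711736407
Gamma = exp(-qT) * phi(d1) / (S * sigma * sqrt(T)) = 1.0000000000 * 0.3550671917 / (90.6500 * 0.2300 * 0.8660254038) = 0.019665


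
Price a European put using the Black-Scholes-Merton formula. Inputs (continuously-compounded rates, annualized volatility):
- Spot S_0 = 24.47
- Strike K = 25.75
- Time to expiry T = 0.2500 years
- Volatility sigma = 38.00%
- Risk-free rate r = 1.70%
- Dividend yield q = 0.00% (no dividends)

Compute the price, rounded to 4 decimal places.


d1 = (ln(S/K) + (r - q + 0.5*sigma^2) * T) / (sigma * sqrt(T)) = -0.15098289
d2 = d1 - sigma * sqrt(T) = -0.34098289
exp(-rT) = 0.99575902; exp(-qT) = 1.00000000
P = K * exp(-rT) * N(-d2) - S_0 * exp(-qT) * N(-d1)
N(-d1) = 0.56000539; N(-d2) = 0.63344177
P = 25.7500 * 0.99575902 * 0.63344177 - 24.4700 * 1.00000000 * 0.56000539 = 2.5386

Answer: Price = 2.5386


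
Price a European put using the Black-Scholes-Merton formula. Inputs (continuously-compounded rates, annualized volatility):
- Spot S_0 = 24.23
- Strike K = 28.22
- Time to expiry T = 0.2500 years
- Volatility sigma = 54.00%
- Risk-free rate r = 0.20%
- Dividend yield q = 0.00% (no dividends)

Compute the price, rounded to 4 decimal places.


Answer: Price = 5.2342

Derivation:
d1 = (ln(S/K) + (r - q + 0.5*sigma^2) * T) / (sigma * sqrt(T)) = -0.42773856
d2 = d1 - sigma * sqrt(T) = -0.69773856
exp(-rT) = 0.99950012; exp(-qT) = 1.00000000
P = K * exp(-rT) * N(-d2) - S_0 * exp(-qT) * N(-d1)
N(-d1) = 0.66557926; N(-d2) = 0.75732965
P = 28.2200 * 0.99950012 * 0.75732965 - 24.2300 * 1.00000000 * 0.66557926 = 5.2342


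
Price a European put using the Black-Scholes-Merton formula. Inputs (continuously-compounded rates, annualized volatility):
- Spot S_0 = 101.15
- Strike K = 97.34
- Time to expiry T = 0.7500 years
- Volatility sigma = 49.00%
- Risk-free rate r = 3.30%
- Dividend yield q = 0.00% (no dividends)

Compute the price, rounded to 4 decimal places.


Answer: Price = 13.5607

Derivation:
d1 = (ln(S/K) + (r - q + 0.5*sigma^2) * T) / (sigma * sqrt(T)) = 0.36097838
d2 = d1 - sigma * sqrt(T) = -0.06337407
exp(-rT) = 0.97555377; exp(-qT) = 1.00000000
P = K * exp(-rT) * N(-d2) - S_0 * exp(-qT) * N(-d1)
N(-d1) = 0.35905780; N(-d2) = 0.52526568
P = 97.3400 * 0.97555377 * 0.52526568 - 101.1500 * 1.00000000 * 0.35905780 = 13.5607


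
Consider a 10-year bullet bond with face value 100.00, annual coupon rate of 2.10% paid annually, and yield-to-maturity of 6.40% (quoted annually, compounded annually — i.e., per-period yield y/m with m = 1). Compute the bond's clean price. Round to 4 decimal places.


Answer: Price = 68.9429

Derivation:
Coupon per period c = face * coupon_rate / m = 2.100000
Periods per year m = 1; per-period yield y/m = 0.064000
Number of cashflows N = 10
Cashflows (t years, CF_t, discount factor 1/(1+y/m)^(m*t), PV):
  t = 1.0000: CF_t = 2.100000, DF = 0.939850, PV = 1.973684
  t = 2.0000: CF_t = 2.100000, DF = 0.883317, PV = 1.854966
  t = 3.0000: CF_t = 2.100000, DF = 0.830185, PV = 1.743389
  t = 4.0000: CF_t = 2.100000, DF = 0.780249, PV = 1.638524
  t = 5.0000: CF_t = 2.100000, DF = 0.733317, PV = 1.539966
  t = 6.0000: CF_t = 2.100000, DF = 0.689208, PV = 1.447337
  t = 7.0000: CF_t = 2.100000, DF = 0.647752, PV = 1.360279
  t = 8.0000: CF_t = 2.100000, DF = 0.608789, PV = 1.278457
  t = 9.0000: CF_t = 2.100000, DF = 0.572170, PV = 1.201558
  t = 10.0000: CF_t = 102.100000, DF = 0.537754, PV = 54.904692
Price P = sum_t PV_t = 68.942853


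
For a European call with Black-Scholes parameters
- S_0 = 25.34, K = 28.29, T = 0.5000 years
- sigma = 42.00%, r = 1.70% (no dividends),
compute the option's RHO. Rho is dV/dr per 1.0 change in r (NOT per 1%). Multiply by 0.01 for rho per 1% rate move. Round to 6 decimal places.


d1 = -0.1936940918; d2 = -0.4906789399
phi(d1) = 0.3915283964; exp(-qT) = 1.0000000000; exp(-rT) = 0.9915360229
N(d2) = 0.3118267721
Rho = K*T*exp(-rT)*N(d2) = 28.2900 * 0.5000 * 0.9915360229 * 0.3118267721 = 4.373457

Answer: Rho = 4.373457


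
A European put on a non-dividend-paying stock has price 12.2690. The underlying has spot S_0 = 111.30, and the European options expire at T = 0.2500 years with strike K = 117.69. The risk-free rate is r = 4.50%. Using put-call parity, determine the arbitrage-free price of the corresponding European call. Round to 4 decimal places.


Answer: Call price = 7.1956

Derivation:
Put-call parity: C - P = S_0 * exp(-qT) - K * exp(-rT).
S_0 * exp(-qT) = 111.3000 * 1.00000000 = 111.30000000
K * exp(-rT) = 117.6900 * 0.98881304 = 116.37340722
C = P + S*exp(-qT) - K*exp(-rT)
C = 12.2690 + 111.30000000 - 116.37340722 = 7.1956


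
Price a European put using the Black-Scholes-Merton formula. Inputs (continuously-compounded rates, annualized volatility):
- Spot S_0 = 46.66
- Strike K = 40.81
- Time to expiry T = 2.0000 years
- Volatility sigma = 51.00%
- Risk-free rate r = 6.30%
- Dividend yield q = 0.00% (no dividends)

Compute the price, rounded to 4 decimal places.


d1 = (ln(S/K) + (r - q + 0.5*sigma^2) * T) / (sigma * sqrt(T)) = 0.72105497
d2 = d1 - sigma * sqrt(T) = -0.00019395
exp(-rT) = 0.88161485; exp(-qT) = 1.00000000
P = K * exp(-rT) * N(-d2) - S_0 * exp(-qT) * N(-d1)
N(-d1) = 0.23543785; N(-d2) = 0.50007737
P = 40.8100 * 0.88161485 * 0.50007737 - 46.6600 * 1.00000000 * 0.23543785 = 7.0066

Answer: Price = 7.0066


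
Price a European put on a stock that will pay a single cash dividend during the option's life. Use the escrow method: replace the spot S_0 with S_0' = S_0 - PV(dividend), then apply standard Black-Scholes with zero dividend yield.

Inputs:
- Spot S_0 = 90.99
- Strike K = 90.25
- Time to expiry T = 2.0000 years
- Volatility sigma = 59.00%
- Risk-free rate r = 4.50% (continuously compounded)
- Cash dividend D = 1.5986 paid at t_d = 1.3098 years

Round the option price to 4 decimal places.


Answer: Price = 24.4367

Derivation:
PV(D) = D * exp(-r * t_d) = 1.5986 * 0.94276239 = 1.50709996
S_0' = S_0 - PV(D) = 90.9900 - 1.50709996 = 89.48290004
d1 = (ln(S_0'/K) + (r + sigma^2/2)*T) / (sigma*sqrt(T)) = 0.51482641
d2 = d1 - sigma*sqrt(T) = -0.31955959
exp(-rT) = 0.91393119
N(-d1) = 0.30333716; N(-d2) = 0.62534890
P = K * exp(-rT) * N(-d2) - S_0' * N(-d1) = 90.2500 * 0.91393119 * 0.62534890 - 89.48290004 * 0.30333716 = 24.4367


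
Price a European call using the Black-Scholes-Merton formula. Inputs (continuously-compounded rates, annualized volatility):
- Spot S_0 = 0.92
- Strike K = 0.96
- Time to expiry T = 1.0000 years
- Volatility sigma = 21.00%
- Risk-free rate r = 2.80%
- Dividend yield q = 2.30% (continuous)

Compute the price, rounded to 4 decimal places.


Answer: Price = 0.0606

Derivation:
d1 = (ln(S/K) + (r - q + 0.5*sigma^2) * T) / (sigma * sqrt(T)) = -0.07385531
d2 = d1 - sigma * sqrt(T) = -0.28385531
exp(-rT) = 0.97238837; exp(-qT) = 0.97726248
C = S_0 * exp(-qT) * N(d1) - K * exp(-rT) * N(d2)
N(d1) = 0.47056276; N(d2) = 0.38826063
C = 0.9200 * 0.97726248 * 0.47056276 - 0.9600 * 0.97238837 * 0.38826063 = 0.0606


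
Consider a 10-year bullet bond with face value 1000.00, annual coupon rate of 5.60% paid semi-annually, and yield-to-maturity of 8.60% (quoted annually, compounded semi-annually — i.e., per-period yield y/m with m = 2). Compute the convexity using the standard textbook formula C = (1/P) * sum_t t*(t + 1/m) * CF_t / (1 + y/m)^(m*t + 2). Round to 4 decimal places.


Coupon per period c = face * coupon_rate / m = 28.000000
Periods per year m = 2; per-period yield y/m = 0.043000
Number of cashflows N = 20
Cashflows (t years, CF_t, discount factor 1/(1+y/m)^(m*t), PV):
  t = 0.5000: CF_t = 28.000000, DF = 0.958773, PV = 26.845638
  t = 1.0000: CF_t = 28.000000, DF = 0.919245, PV = 25.738866
  t = 1.5000: CF_t = 28.000000, DF = 0.881347, PV = 24.677724
  t = 2.0000: CF_t = 28.000000, DF = 0.845012, PV = 23.660330
  t = 2.5000: CF_t = 28.000000, DF = 0.810174, PV = 22.684880
  t = 3.0000: CF_t = 28.000000, DF = 0.776773, PV = 21.749645
  t = 3.5000: CF_t = 28.000000, DF = 0.744749, PV = 20.852968
  t = 4.0000: CF_t = 28.000000, DF = 0.714045, PV = 19.993258
  t = 4.5000: CF_t = 28.000000, DF = 0.684607, PV = 19.168991
  t = 5.0000: CF_t = 28.000000, DF = 0.656382, PV = 18.378707
  t = 5.5000: CF_t = 28.000000, DF = 0.629322, PV = 17.621004
  t = 6.0000: CF_t = 28.000000, DF = 0.603376, PV = 16.894538
  t = 6.5000: CF_t = 28.000000, DF = 0.578501, PV = 16.198023
  t = 7.0000: CF_t = 28.000000, DF = 0.554651, PV = 15.530224
  t = 7.5000: CF_t = 28.000000, DF = 0.531784, PV = 14.889956
  t = 8.0000: CF_t = 28.000000, DF = 0.509860, PV = 14.276084
  t = 8.5000: CF_t = 28.000000, DF = 0.488840, PV = 13.687521
  t = 9.0000: CF_t = 28.000000, DF = 0.468687, PV = 13.123222
  t = 9.5000: CF_t = 28.000000, DF = 0.449364, PV = 12.582188
  t = 10.0000: CF_t = 1028.000000, DF = 0.430838, PV = 442.901291
Price P = sum_t PV_t = 801.455058
Convexity numerator sum_t t*(t + 1/m) * CF_t / (1+y/m)^(m*t + 2):
  t = 0.5000: term = 12.338862
  t = 1.0000: term = 35.490495
  t = 1.5000: term = 68.054640
  t = 2.0000: term = 108.748227
  t = 2.5000: term = 156.397258
  t = 3.0000: term = 209.929206
  t = 3.5000: term = 268.365875
  t = 4.0000: term = 330.816721
  t = 4.5000: term = 396.472580
  t = 5.0000: term = 464.599806
  t = 5.5000: term = 534.534772
  t = 6.0000: term = 605.678727
  t = 6.5000: term = 677.492983
  t = 7.0000: term = 749.494413
  t = 7.5000: term = 821.251240
  t = 8.0000: term = 892.379104
  t = 8.5000: term = 962.537385
  t = 9.0000: term = 1031.425769
  t = 9.5000: term = 1098.781047
  t = 10.0000: term = 42749.164220
Convexity = (1/P) * sum = 52173.953331 / 801.455058 = 65.099038

Answer: Convexity = 65.0990


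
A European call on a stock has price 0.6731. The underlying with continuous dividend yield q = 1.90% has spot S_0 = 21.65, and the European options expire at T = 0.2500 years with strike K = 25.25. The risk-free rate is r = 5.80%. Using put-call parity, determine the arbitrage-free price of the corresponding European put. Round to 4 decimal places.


Answer: Put price = 4.0122

Derivation:
Put-call parity: C - P = S_0 * exp(-qT) - K * exp(-rT).
S_0 * exp(-qT) = 21.6500 * 0.99526126 = 21.54740635
K * exp(-rT) = 25.2500 * 0.98560462 = 24.88651662
P = C - S*exp(-qT) + K*exp(-rT)
P = 0.6731 - 21.54740635 + 24.88651662 = 4.0122


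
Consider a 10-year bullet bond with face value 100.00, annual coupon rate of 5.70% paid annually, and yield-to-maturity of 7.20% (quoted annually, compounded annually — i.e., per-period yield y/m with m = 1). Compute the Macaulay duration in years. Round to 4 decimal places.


Coupon per period c = face * coupon_rate / m = 5.700000
Periods per year m = 1; per-period yield y/m = 0.072000
Number of cashflows N = 10
Cashflows (t years, CF_t, discount factor 1/(1+y/m)^(m*t), PV):
  t = 1.0000: CF_t = 5.700000, DF = 0.932836, PV = 5.317164
  t = 2.0000: CF_t = 5.700000, DF = 0.870183, PV = 4.960041
  t = 3.0000: CF_t = 5.700000, DF = 0.811738, PV = 4.626904
  t = 4.0000: CF_t = 5.700000, DF = 0.757218, PV = 4.316142
  t = 5.0000: CF_t = 5.700000, DF = 0.706360, PV = 4.026252
  t = 6.0000: CF_t = 5.700000, DF = 0.658918, PV = 3.755832
  t = 7.0000: CF_t = 5.700000, DF = 0.614662, PV = 3.503575
  t = 8.0000: CF_t = 5.700000, DF = 0.573379, PV = 3.268260
  t = 9.0000: CF_t = 5.700000, DF = 0.534868, PV = 3.048750
  t = 10.0000: CF_t = 105.700000, DF = 0.498944, PV = 52.738422
Price P = sum_t PV_t = 89.561342
Macaulay numerator sum_t t * PV_t:
  t * PV_t at t = 1.0000: 5.317164
  t * PV_t at t = 2.0000: 9.920082
  t * PV_t at t = 3.0000: 13.880712
  t * PV_t at t = 4.0000: 17.264568
  t * PV_t at t = 5.0000: 20.131259
  t * PV_t at t = 6.0000: 22.534991
  t * PV_t at t = 7.0000: 24.525022
  t * PV_t at t = 8.0000: 26.146078
  t * PV_t at t = 9.0000: 27.438748
  t * PV_t at t = 10.0000: 527.384223
Macaulay duration D = (sum_t t * PV_t) / P = 694.542848 / 89.561342 = 7.754940

Answer: Macaulay duration = 7.7549 years


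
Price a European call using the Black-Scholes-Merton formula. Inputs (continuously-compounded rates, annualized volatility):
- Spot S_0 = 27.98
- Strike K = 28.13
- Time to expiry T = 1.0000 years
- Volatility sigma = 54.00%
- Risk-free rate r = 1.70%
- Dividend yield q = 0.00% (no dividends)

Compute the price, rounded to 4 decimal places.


d1 = (ln(S/K) + (r - q + 0.5*sigma^2) * T) / (sigma * sqrt(T)) = 0.29158027
d2 = d1 - sigma * sqrt(T) = -0.24841973
exp(-rT) = 0.98314368; exp(-qT) = 1.00000000
C = S_0 * exp(-qT) * N(d1) - K * exp(-rT) * N(d2)
N(d1) = 0.61469622; N(d2) = 0.40190484
C = 27.9800 * 1.00000000 * 0.61469622 - 28.1300 * 0.98314368 * 0.40190484 = 6.0842

Answer: Price = 6.0842


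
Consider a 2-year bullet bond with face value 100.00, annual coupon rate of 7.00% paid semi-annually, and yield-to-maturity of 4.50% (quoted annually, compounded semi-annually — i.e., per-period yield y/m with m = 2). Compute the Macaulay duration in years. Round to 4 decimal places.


Answer: Macaulay duration = 1.9034 years

Derivation:
Coupon per period c = face * coupon_rate / m = 3.500000
Periods per year m = 2; per-period yield y/m = 0.022500
Number of cashflows N = 4
Cashflows (t years, CF_t, discount factor 1/(1+y/m)^(m*t), PV):
  t = 0.5000: CF_t = 3.500000, DF = 0.977995, PV = 3.422983
  t = 1.0000: CF_t = 3.500000, DF = 0.956474, PV = 3.347661
  t = 1.5000: CF_t = 3.500000, DF = 0.935427, PV = 3.273996
  t = 2.0000: CF_t = 103.500000, DF = 0.914843, PV = 94.686286
Price P = sum_t PV_t = 104.730925
Macaulay numerator sum_t t * PV_t:
  t * PV_t at t = 0.5000: 1.711491
  t * PV_t at t = 1.0000: 3.347661
  t * PV_t at t = 1.5000: 4.910993
  t * PV_t at t = 2.0000: 189.372572
Macaulay duration D = (sum_t t * PV_t) / P = 199.342718 / 104.730925 = 1.903380


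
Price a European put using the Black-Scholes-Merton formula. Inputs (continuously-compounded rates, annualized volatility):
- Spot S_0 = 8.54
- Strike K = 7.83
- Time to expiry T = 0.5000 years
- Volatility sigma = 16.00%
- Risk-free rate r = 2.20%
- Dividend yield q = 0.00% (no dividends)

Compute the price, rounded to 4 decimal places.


Answer: Price = 0.0985

Derivation:
d1 = (ln(S/K) + (r - q + 0.5*sigma^2) * T) / (sigma * sqrt(T)) = 0.92099330
d2 = d1 - sigma * sqrt(T) = 0.80785622
exp(-rT) = 0.98906028; exp(-qT) = 1.00000000
P = K * exp(-rT) * N(-d2) - S_0 * exp(-qT) * N(-d1)
N(-d1) = 0.17852696; N(-d2) = 0.20958668
P = 7.8300 * 0.98906028 * 0.20958668 - 8.5400 * 1.00000000 * 0.17852696 = 0.0985


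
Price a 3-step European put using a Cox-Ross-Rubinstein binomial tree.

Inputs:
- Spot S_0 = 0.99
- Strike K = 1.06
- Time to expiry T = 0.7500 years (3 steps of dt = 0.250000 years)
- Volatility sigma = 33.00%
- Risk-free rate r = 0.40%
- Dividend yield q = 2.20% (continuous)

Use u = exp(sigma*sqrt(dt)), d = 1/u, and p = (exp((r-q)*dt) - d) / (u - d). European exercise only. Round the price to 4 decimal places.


Answer: Price = V(0,0) = 0.1681

Derivation:
dt = T/N = 0.250000
u = exp(sigma*sqrt(dt)) = 1.179393; d = 1/u = 0.847894
p = (exp((r-q)*dt) - d) / (u - d) = 0.445299
Discount per step: exp(-r*dt) = 0.999000
Stock lattice S(k, i) with i counting down-moves:
  k=0: S(0,0) = 0.9900
  k=1: S(1,0) = 1.1676; S(1,1) = 0.8394
  k=2: S(2,0) = 1.3771; S(2,1) = 0.9900; S(2,2) = 0.7117
  k=3: S(3,0) = 1.6241; S(3,1) = 1.1676; S(3,2) = 0.8394; S(3,3) = 0.6035
Terminal payoffs V(N, i) = max(K - S_T, 0):
  V(3,0) = 0.000000; V(3,1) = 0.000000; V(3,2) = 0.220585; V(3,3) = 0.456525
Backward induction: V(k, i) = exp(-r*dt) * [p * V(k+1, i) + (1-p) * V(k+1, i+1)].
  V(2,0) = exp(-r*dt) * [p*0.000000 + (1-p)*0.000000] = 0.000000
  V(2,1) = exp(-r*dt) * [p*0.000000 + (1-p)*0.220585] = 0.122237
  V(2,2) = exp(-r*dt) * [p*0.220585 + (1-p)*0.456525] = 0.351110
  V(1,0) = exp(-r*dt) * [p*0.000000 + (1-p)*0.122237] = 0.067737
  V(1,1) = exp(-r*dt) * [p*0.122237 + (1-p)*0.351110] = 0.248944
  V(0,0) = exp(-r*dt) * [p*0.067737 + (1-p)*0.248944] = 0.168084


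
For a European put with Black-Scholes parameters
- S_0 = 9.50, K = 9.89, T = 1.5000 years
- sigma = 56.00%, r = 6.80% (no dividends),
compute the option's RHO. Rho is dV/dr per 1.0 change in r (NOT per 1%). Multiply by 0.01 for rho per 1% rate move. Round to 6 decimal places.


Answer: Rho = -8.035394

Derivation:
d1 = 0.4329876309; d2 = -0.2528694971
phi(d1) = 0.3632450232; exp(-qT) = 1.0000000000; exp(-rT) = 0.9030295517
N(-d2) = 0.5998154693
Rho = -K*T*exp(-rT)*N(-d2) = -9.8900 * 1.5000 * 0.9030295517 * 0.5998154693 = -8.035394


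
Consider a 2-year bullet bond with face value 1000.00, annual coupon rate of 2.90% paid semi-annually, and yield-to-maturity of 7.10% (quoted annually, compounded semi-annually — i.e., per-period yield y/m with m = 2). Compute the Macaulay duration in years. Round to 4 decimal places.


Coupon per period c = face * coupon_rate / m = 14.500000
Periods per year m = 2; per-period yield y/m = 0.035500
Number of cashflows N = 4
Cashflows (t years, CF_t, discount factor 1/(1+y/m)^(m*t), PV):
  t = 0.5000: CF_t = 14.500000, DF = 0.965717, PV = 14.002897
  t = 1.0000: CF_t = 14.500000, DF = 0.932609, PV = 13.522836
  t = 1.5000: CF_t = 14.500000, DF = 0.900637, PV = 13.059234
  t = 2.0000: CF_t = 1014.500000, DF = 0.869760, PV = 882.371838
Price P = sum_t PV_t = 922.956805
Macaulay numerator sum_t t * PV_t:
  t * PV_t at t = 0.5000: 7.001449
  t * PV_t at t = 1.0000: 13.522836
  t * PV_t at t = 1.5000: 19.588850
  t * PV_t at t = 2.0000: 1764.743675
Macaulay duration D = (sum_t t * PV_t) / P = 1804.856811 / 922.956805 = 1.955516

Answer: Macaulay duration = 1.9555 years


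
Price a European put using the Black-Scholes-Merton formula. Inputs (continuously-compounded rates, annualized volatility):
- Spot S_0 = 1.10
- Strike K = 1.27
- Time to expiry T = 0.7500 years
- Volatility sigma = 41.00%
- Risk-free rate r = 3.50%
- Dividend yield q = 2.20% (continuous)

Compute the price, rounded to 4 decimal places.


d1 = (ln(S/K) + (r - q + 0.5*sigma^2) * T) / (sigma * sqrt(T)) = -0.19973283
d2 = d1 - sigma * sqrt(T) = -0.55480325
exp(-rT) = 0.97409154; exp(-qT) = 0.98363538
P = K * exp(-rT) * N(-d2) - S_0 * exp(-qT) * N(-d1)
N(-d1) = 0.57915523; N(-d2) = 0.71048538
P = 1.2700 * 0.97409154 * 0.71048538 - 1.1000 * 0.98363538 * 0.57915523 = 0.2523

Answer: Price = 0.2523


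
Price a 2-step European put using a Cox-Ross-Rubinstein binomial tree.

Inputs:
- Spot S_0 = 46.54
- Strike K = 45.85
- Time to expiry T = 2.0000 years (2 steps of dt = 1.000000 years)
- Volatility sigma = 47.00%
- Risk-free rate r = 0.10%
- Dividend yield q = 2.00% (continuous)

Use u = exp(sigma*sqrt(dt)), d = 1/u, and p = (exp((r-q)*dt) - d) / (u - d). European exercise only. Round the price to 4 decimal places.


dt = T/N = 1.000000
u = exp(sigma*sqrt(dt)) = 1.599994; d = 1/u = 0.625002
p = (exp((r-q)*dt) - d) / (u - d) = 0.365313
Discount per step: exp(-r*dt) = 0.999000
Stock lattice S(k, i) with i counting down-moves:
  k=0: S(0,0) = 46.5400
  k=1: S(1,0) = 74.4637; S(1,1) = 29.0876
  k=2: S(2,0) = 119.1415; S(2,1) = 46.5400; S(2,2) = 18.1798
Terminal payoffs V(N, i) = max(K - S_T, 0):
  V(2,0) = 0.000000; V(2,1) = 0.000000; V(2,2) = 27.670181
Backward induction: V(k, i) = exp(-r*dt) * [p * V(k+1, i) + (1-p) * V(k+1, i+1)].
  V(1,0) = exp(-r*dt) * [p*0.000000 + (1-p)*0.000000] = 0.000000
  V(1,1) = exp(-r*dt) * [p*0.000000 + (1-p)*27.670181] = 17.544354
  V(0,0) = exp(-r*dt) * [p*0.000000 + (1-p)*17.544354] = 11.124046

Answer: Price = V(0,0) = 11.1240


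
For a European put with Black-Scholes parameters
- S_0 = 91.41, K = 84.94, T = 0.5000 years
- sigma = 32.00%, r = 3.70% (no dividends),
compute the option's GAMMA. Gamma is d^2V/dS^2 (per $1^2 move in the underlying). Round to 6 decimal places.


d1 = 0.5193246617; d2 = 0.2930504917
phi(d1) = 0.3486148369; exp(-qT) = 1.0000000000; exp(-rT) = 0.9816700746
Gamma = exp(-qT) * phi(d1) / (S * sigma * sqrt(T)) = 1.0000000000 * 0.3486148369 / (91.4100 * 0.3200 * 0.7071067812) = 0.016855

Answer: Gamma = 0.016855


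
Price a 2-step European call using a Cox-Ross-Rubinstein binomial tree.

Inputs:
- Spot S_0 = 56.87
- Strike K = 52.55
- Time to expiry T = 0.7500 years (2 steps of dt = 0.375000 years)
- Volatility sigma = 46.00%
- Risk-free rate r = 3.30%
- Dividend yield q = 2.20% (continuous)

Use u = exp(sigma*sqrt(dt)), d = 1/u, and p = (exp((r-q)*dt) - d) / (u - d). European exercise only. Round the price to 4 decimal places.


dt = T/N = 0.375000
u = exp(sigma*sqrt(dt)) = 1.325370; d = 1/u = 0.754507
p = (exp((r-q)*dt) - d) / (u - d) = 0.437280
Discount per step: exp(-r*dt) = 0.987701
Stock lattice S(k, i) with i counting down-moves:
  k=0: S(0,0) = 56.8700
  k=1: S(1,0) = 75.3738; S(1,1) = 42.9088
  k=2: S(2,0) = 99.8981; S(2,1) = 56.8700; S(2,2) = 32.3750
Terminal payoffs V(N, i) = max(S_T - K, 0):
  V(2,0) = 47.348094; V(2,1) = 4.320000; V(2,2) = 0.000000
Backward induction: V(k, i) = exp(-r*dt) * [p * V(k+1, i) + (1-p) * V(k+1, i+1)].
  V(1,0) = exp(-r*dt) * [p*47.348094 + (1-p)*4.320000] = 22.850789
  V(1,1) = exp(-r*dt) * [p*4.320000 + (1-p)*0.000000] = 1.865817
  V(0,0) = exp(-r*dt) * [p*22.850789 + (1-p)*1.865817] = 10.906321

Answer: Price = V(0,0) = 10.9063


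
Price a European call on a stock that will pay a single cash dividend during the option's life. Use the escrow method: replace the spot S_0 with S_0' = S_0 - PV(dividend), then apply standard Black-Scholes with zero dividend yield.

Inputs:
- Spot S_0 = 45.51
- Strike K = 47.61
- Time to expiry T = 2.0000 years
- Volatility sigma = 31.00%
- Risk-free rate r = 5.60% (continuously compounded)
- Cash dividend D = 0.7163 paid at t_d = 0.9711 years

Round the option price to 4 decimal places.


PV(D) = D * exp(-r * t_d) = 0.7163 * 0.94707064 = 0.67838670
S_0' = S_0 - PV(D) = 45.5100 - 0.67838670 = 44.83161330
d1 = (ln(S_0'/K) + (r + sigma^2/2)*T) / (sigma*sqrt(T)) = 0.33751968
d2 = d1 - sigma*sqrt(T) = -0.10088653
exp(-rT) = 0.89404426
N(d1) = 0.63213741; N(d2) = 0.45982027
C = S_0' * N(d1) - K * exp(-rT) * N(d2) = 44.83161330 * 0.63213741 - 47.6100 * 0.89404426 * 0.45982027 = 8.7673

Answer: Price = 8.7673


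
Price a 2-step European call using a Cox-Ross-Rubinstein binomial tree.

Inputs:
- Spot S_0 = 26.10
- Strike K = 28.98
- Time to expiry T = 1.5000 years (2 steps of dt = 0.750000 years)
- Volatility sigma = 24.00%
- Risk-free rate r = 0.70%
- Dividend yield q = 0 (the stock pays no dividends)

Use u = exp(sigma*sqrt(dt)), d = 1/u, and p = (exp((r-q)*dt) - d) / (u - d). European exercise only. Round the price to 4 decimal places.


Answer: Price = V(0,0) = 2.2214

Derivation:
dt = T/N = 0.750000
u = exp(sigma*sqrt(dt)) = 1.231024; d = 1/u = 0.812332
p = (exp((r-q)*dt) - d) / (u - d) = 0.460797
Discount per step: exp(-r*dt) = 0.994764
Stock lattice S(k, i) with i counting down-moves:
  k=0: S(0,0) = 26.1000
  k=1: S(1,0) = 32.1297; S(1,1) = 21.2019
  k=2: S(2,0) = 39.5524; S(2,1) = 26.1000; S(2,2) = 17.2230
Terminal payoffs V(N, i) = max(S_T - K, 0):
  V(2,0) = 10.572445; V(2,1) = 0.000000; V(2,2) = 0.000000
Backward induction: V(k, i) = exp(-r*dt) * [p * V(k+1, i) + (1-p) * V(k+1, i+1)].
  V(1,0) = exp(-r*dt) * [p*10.572445 + (1-p)*0.000000] = 4.846239
  V(1,1) = exp(-r*dt) * [p*0.000000 + (1-p)*0.000000] = 0.000000
  V(0,0) = exp(-r*dt) * [p*4.846239 + (1-p)*0.000000] = 2.221438


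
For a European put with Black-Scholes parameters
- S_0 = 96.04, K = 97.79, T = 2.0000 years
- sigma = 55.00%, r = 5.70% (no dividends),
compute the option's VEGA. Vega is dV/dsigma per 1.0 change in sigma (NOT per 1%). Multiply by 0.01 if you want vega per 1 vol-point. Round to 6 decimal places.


Answer: Vega = 47.522164

Derivation:
d1 = 0.5122570139; d2 = -0.2655604454
phi(d1) = 0.3498880064; exp(-qT) = 1.0000000000; exp(-rT) = 0.8922579559
Vega = S * exp(-qT) * phi(d1) * sqrt(T) = 96.0400 * 1.0000000000 * 0.3498880064 * 1.4142135624 = 47.522164


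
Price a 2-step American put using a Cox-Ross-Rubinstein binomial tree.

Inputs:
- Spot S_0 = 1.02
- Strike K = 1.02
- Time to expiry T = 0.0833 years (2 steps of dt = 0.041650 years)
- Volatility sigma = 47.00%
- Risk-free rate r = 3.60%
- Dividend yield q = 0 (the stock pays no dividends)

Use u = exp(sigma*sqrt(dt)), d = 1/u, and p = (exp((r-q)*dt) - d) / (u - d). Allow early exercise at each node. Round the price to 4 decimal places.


dt = T/N = 0.041650
u = exp(sigma*sqrt(dt)) = 1.100670; d = 1/u = 0.908537
p = (exp((r-q)*dt) - d) / (u - d) = 0.483848
Discount per step: exp(-r*dt) = 0.998502
Stock lattice S(k, i) with i counting down-moves:
  k=0: S(0,0) = 1.0200
  k=1: S(1,0) = 1.1227; S(1,1) = 0.9267
  k=2: S(2,0) = 1.2357; S(2,1) = 1.0200; S(2,2) = 0.8419
Terminal payoffs V(N, i) = max(K - S_T, 0):
  V(2,0) = 0.000000; V(2,1) = 0.000000; V(2,2) = 0.178051
Backward induction: V(k, i) = exp(-r*dt) * [p * V(k+1, i) + (1-p) * V(k+1, i+1)]; then take max(V_cont, immediate exercise) for American.
  V(1,0) = exp(-r*dt) * [p*0.000000 + (1-p)*0.000000] = 0.000000; exercise = 0.000000; V(1,0) = max -> 0.000000
  V(1,1) = exp(-r*dt) * [p*0.000000 + (1-p)*0.178051] = 0.091764; exercise = 0.093292; V(1,1) = max -> 0.093292
  V(0,0) = exp(-r*dt) * [p*0.000000 + (1-p)*0.093292] = 0.048081; exercise = 0.000000; V(0,0) = max -> 0.048081

Answer: Price = V(0,0) = 0.0481


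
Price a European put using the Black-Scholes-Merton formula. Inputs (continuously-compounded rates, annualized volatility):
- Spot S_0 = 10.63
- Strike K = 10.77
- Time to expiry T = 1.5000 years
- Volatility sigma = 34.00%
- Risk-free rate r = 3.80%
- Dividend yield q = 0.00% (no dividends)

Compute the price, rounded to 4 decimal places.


Answer: Price = 1.4966

Derivation:
d1 = (ln(S/K) + (r - q + 0.5*sigma^2) * T) / (sigma * sqrt(T)) = 0.31366845
d2 = d1 - sigma * sqrt(T) = -0.10274480
exp(-rT) = 0.94459407; exp(-qT) = 1.00000000
P = K * exp(-rT) * N(-d2) - S_0 * exp(-qT) * N(-d1)
N(-d1) = 0.37688643; N(-d2) = 0.54091724
P = 10.7700 * 0.94459407 * 0.54091724 - 10.6300 * 1.00000000 * 0.37688643 = 1.4966


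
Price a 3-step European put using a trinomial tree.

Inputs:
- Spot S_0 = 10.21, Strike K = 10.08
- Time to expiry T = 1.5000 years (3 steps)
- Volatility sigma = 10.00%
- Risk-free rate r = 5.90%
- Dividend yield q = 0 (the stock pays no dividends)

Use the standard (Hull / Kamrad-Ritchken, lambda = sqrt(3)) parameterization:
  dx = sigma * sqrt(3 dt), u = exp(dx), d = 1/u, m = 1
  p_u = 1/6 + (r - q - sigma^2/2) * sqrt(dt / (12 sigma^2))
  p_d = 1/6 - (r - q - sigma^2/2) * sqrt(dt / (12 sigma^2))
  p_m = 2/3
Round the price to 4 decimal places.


dt = T/N = 0.500000; dx = sigma*sqrt(3*dt) = 0.122474
u = exp(dx) = 1.130290; d = 1/u = 0.884728
p_u = 0.276894, p_m = 0.666667, p_d = 0.056440
Discount per step: exp(-r*dt) = 0.970931
Stock lattice S(k, j) with j the centered position index:
  k=0: S(0,+0) = 10.2100
  k=1: S(1,-1) = 9.0331; S(1,+0) = 10.2100; S(1,+1) = 11.5403
  k=2: S(2,-2) = 7.9918; S(2,-1) = 9.0331; S(2,+0) = 10.2100; S(2,+1) = 11.5403; S(2,+2) = 13.0438
  k=3: S(3,-3) = 7.0706; S(3,-2) = 7.9918; S(3,-1) = 9.0331; S(3,+0) = 10.2100; S(3,+1) = 11.5403; S(3,+2) = 13.0438; S(3,+3) = 14.7433
Terminal payoffs V(N, j) = max(K - S_T, 0):
  V(3,-3) = 3.009408; V(3,-2) = 2.088179; V(3,-1) = 1.046922; V(3,+0) = 0.000000; V(3,+1) = 0.000000; V(3,+2) = 0.000000; V(3,+3) = 0.000000
Backward induction: V(k, j) = exp(-r*dt) * [p_u * V(k+1, j+1) + p_m * V(k+1, j) + p_d * V(k+1, j-1)]
  V(2,-2) = exp(-r*dt) * [p_u*1.046922 + p_m*2.088179 + p_d*3.009408] = 1.798024
  V(2,-1) = exp(-r*dt) * [p_u*0.000000 + p_m*1.046922 + p_d*2.088179] = 0.792089
  V(2,+0) = exp(-r*dt) * [p_u*0.000000 + p_m*0.000000 + p_d*1.046922] = 0.057370
  V(2,+1) = exp(-r*dt) * [p_u*0.000000 + p_m*0.000000 + p_d*0.000000] = 0.000000
  V(2,+2) = exp(-r*dt) * [p_u*0.000000 + p_m*0.000000 + p_d*0.000000] = 0.000000
  V(1,-1) = exp(-r*dt) * [p_u*0.057370 + p_m*0.792089 + p_d*1.798024] = 0.626663
  V(1,+0) = exp(-r*dt) * [p_u*0.000000 + p_m*0.057370 + p_d*0.792089] = 0.080541
  V(1,+1) = exp(-r*dt) * [p_u*0.000000 + p_m*0.000000 + p_d*0.057370] = 0.003144
  V(0,+0) = exp(-r*dt) * [p_u*0.003144 + p_m*0.080541 + p_d*0.626663] = 0.087319

Answer: Price = V(0,0) = 0.0873


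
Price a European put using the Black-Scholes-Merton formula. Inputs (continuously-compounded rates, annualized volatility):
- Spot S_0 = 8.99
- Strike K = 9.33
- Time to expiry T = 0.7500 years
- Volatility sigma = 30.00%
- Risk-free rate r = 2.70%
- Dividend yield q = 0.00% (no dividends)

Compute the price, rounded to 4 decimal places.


Answer: Price = 1.0155

Derivation:
d1 = (ln(S/K) + (r - q + 0.5*sigma^2) * T) / (sigma * sqrt(T)) = 0.06496281
d2 = d1 - sigma * sqrt(T) = -0.19484481
exp(-rT) = 0.97995365; exp(-qT) = 1.00000000
P = K * exp(-rT) * N(-d2) - S_0 * exp(-qT) * N(-d1)
N(-d1) = 0.47410180; N(-d2) = 0.57724278
P = 9.3300 * 0.97995365 * 0.57724278 - 8.9900 * 1.00000000 * 0.47410180 = 1.0155
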